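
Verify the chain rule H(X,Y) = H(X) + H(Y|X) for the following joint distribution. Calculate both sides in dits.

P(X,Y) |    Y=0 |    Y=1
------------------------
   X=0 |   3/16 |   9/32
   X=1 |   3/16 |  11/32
H(X,Y) = 0.5870, H(X) = 0.3002, H(Y|X) = 0.2868 (all in dits)

Chain rule: H(X,Y) = H(X) + H(Y|X)

Left side — joint entropy directly:
H(X,Y) = -Σ p(x,y) log p(x,y) = 0.5870 dits

Right side — compute H(Y|X) from the conditional distributions:
P(X) = (15/32, 17/32), so H(X) = 0.3002 dits
H(Y|X) = Σ_x P(X=x) · H(Y|X=x):
  P(Y|X=0) = (2/5, 3/5), H(Y|X=0) = 0.2923, weight P(X=0) = 15/32
  P(Y|X=1) = (6/17, 11/17), H(Y|X=1) = 0.2820, weight P(X=1) = 17/32
H(Y|X) = 0.2868 dits

H(X) + H(Y|X) = 0.3002 + 0.2868 = 0.5870 dits

Both sides equal 0.5870 dits. ✓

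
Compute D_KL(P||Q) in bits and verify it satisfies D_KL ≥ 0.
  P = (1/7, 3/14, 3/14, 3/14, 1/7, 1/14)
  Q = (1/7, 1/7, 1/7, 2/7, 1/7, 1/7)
0.0903 bits

KL divergence satisfies the Gibbs inequality: D_KL(P||Q) ≥ 0 for all distributions P, Q.

D_KL(P||Q) = Σ p(x) log(p(x)/q(x))
Term by term:
  x=0: 1/7 × log_2[(1/7)/(1/7)] = 0.0000
  x=1: 3/14 × log_2[(3/14)/(1/7)] = 0.1253
  x=2: 3/14 × log_2[(3/14)/(1/7)] = 0.1253
  x=3: 3/14 × log_2[(3/14)/(2/7)] = -0.0889
  x=4: 1/7 × log_2[(1/7)/(1/7)] = 0.0000
  x=5: 1/14 × log_2[(1/14)/(1/7)] = -0.0714
D_KL(P||Q) = 0.0903 bits

D_KL(P||Q) = 0.0903 ≥ 0 ✓

This non-negativity is a fundamental property: relative entropy cannot be negative because it measures how different Q is from P.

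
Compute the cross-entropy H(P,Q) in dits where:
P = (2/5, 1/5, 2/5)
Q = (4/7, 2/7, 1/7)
0.5441 dits

Cross-entropy: H(P,Q) = -Σ p(x) log q(x)

Alternatively: H(P,Q) = H(P) + D_KL(P||Q)
H(P) = 0.4581 dits
D_KL(P||Q) = 0.0859 dits

H(P,Q) = 0.4581 + 0.0859 = 0.5441 dits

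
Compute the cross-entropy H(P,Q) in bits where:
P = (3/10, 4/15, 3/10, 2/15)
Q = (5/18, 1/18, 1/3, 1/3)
2.3532 bits

Cross-entropy: H(P,Q) = -Σ p(x) log q(x)

Alternatively: H(P,Q) = H(P) + D_KL(P||Q)
H(P) = 1.9383 bits
D_KL(P||Q) = 0.4149 bits

H(P,Q) = 1.9383 + 0.4149 = 2.3532 bits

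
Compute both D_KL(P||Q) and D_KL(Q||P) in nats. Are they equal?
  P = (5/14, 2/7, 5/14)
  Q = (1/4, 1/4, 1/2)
D_KL(P||Q) = 0.0454, D_KL(Q||P) = 0.0457

KL divergence is not symmetric: D_KL(P||Q) ≠ D_KL(Q||P) in general.

D_KL(P||Q) = 0.0454 nats
D_KL(Q||P) = 0.0457 nats

No, they are not equal!

This asymmetry is why KL divergence is not a true distance metric.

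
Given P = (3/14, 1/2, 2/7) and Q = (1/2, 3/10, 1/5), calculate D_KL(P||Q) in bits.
0.2536 bits

KL divergence: D_KL(P||Q) = Σ p(x) log(p(x)/q(x))

Computing term by term:
  x=0: 3/14 × log_2[(3/14)/(1/2)] = 3/14 × -1.2224 = -0.2619
  x=1: 1/2 × log_2[(1/2)/(3/10)] = 1/2 × 0.7370 = 0.3685
  x=2: 2/7 × log_2[(2/7)/(1/5)] = 2/7 × 0.5146 = 0.1470

D_KL(P||Q) = 0.2536 bits

Note: KL divergence is always non-negative and equals 0 iff P = Q.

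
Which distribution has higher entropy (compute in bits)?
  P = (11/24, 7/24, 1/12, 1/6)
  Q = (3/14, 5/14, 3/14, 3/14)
Q

Computing entropies in bits:
H(P) = 1.7639
H(Q) = 1.9592

Distribution Q has higher entropy.

Intuition: The distribution closer to uniform (more spread out) has higher entropy.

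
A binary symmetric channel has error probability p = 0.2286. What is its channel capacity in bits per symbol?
0.2244 bits

For a binary symmetric channel (BSC) with error probability p:
Capacity C = 1 - H(p) bits per symbol

where H(p) = -p log₂(p) - (1-p) log₂(1-p) is the binary entropy function.

H(0.2286) = 0.7756 bits
C = 1 - 0.7756 = 0.2244 bits per symbol

This means we can reliably transmit up to 0.2244 bits of information per channel use.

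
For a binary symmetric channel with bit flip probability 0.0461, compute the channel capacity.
0.7304 bits

For a binary symmetric channel (BSC) with error probability p:
Capacity C = 1 - H(p) bits per symbol

where H(p) = -p log₂(p) - (1-p) log₂(1-p) is the binary entropy function.

H(0.0461) = 0.2696 bits
C = 1 - 0.2696 = 0.7304 bits per symbol

This means we can reliably transmit up to 0.7304 bits of information per channel use.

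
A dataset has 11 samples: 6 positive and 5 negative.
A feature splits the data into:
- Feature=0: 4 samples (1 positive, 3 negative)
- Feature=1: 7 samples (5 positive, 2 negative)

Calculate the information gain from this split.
0.1498 bits

Information Gain = H(Y) - H(Y|Feature)

Before split:
P(positive) = 6/11 = 0.5455
H(Y) = 0.9940 bits

After split:
Feature=0: H = 0.8113 bits (weight = 4/11)
Feature=1: H = 0.8631 bits (weight = 7/11)
H(Y|Feature) = (4/11)×0.8113 + (7/11)×0.8631 = 0.8443 bits

Information Gain = 0.9940 - 0.8443 = 0.1498 bits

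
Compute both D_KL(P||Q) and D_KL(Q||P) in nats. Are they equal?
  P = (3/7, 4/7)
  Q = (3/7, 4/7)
D_KL(P||Q) = 0.0000, D_KL(Q||P) = 0.0000

KL divergence is not symmetric: D_KL(P||Q) ≠ D_KL(Q||P) in general.

D_KL(P||Q) = 0.0000 nats
D_KL(Q||P) = 0.0000 nats

In this case they happen to be equal (to 4 decimal places).

This asymmetry is why KL divergence is not a true distance metric.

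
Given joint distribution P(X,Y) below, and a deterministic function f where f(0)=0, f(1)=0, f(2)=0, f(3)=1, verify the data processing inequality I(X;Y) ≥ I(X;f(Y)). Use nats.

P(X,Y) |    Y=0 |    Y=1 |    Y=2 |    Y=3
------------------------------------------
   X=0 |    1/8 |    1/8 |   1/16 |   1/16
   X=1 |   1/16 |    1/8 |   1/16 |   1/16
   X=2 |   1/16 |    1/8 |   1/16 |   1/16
I(X;Y) = 0.0109, I(X;f(Y)) = 0.0009, inequality holds: 0.0109 ≥ 0.0009

Data Processing Inequality: For any Markov chain X → Y → Z, we have I(X;Y) ≥ I(X;Z).

Here Z = f(Y) is a deterministic function of Y, forming X → Y → Z.

Original I(X;Y) = 0.0109 nats

After applying f:
P(X,Z) where Z=f(Y):
- P(X,Z=0) = P(X,Y=0) + P(X,Y=1) + P(X,Y=2)
- P(X,Z=1) = P(X,Y=3)

I(X;Z) = I(X;f(Y)) = 0.0009 nats

Verification: 0.0109 ≥ 0.0009 ✓

Information cannot be created by processing; the function f can only lose information about X.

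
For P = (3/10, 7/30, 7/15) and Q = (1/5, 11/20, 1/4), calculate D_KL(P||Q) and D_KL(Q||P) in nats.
D_KL(P||Q) = 0.2128, D_KL(Q||P) = 0.2345

KL divergence is not symmetric: D_KL(P||Q) ≠ D_KL(Q||P) in general.

D_KL(P||Q) = 0.2128 nats
D_KL(Q||P) = 0.2345 nats

No, they are not equal!

This asymmetry is why KL divergence is not a true distance metric.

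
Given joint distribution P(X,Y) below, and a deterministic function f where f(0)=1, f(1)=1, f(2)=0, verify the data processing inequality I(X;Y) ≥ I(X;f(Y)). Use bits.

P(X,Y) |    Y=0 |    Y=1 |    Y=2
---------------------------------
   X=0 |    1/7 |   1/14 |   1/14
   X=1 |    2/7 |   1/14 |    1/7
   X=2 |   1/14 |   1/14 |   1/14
I(X;Y) = 0.0350, I(X;f(Y)) = 0.0030, inequality holds: 0.0350 ≥ 0.0030

Data Processing Inequality: For any Markov chain X → Y → Z, we have I(X;Y) ≥ I(X;Z).

Here Z = f(Y) is a deterministic function of Y, forming X → Y → Z.

Original I(X;Y) = 0.0350 bits

After applying f:
P(X,Z) where Z=f(Y):
- P(X,Z=0) = P(X,Y=2)
- P(X,Z=1) = P(X,Y=0) + P(X,Y=1)

I(X;Z) = I(X;f(Y)) = 0.0030 bits

Verification: 0.0350 ≥ 0.0030 ✓

Information cannot be created by processing; the function f can only lose information about X.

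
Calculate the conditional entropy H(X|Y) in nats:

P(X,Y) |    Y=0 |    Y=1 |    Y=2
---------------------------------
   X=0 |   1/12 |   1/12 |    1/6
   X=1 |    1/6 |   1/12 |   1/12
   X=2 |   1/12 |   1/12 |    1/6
1.0608 nats

Using the chain rule: H(X|Y) = H(X,Y) - H(Y)

First, compute H(X,Y) = 2.1383 nats

Marginal P(Y) = (1/3, 1/4, 5/12)
H(Y) = 1.0776 nats

H(X|Y) = H(X,Y) - H(Y) = 2.1383 - 1.0776 = 1.0608 nats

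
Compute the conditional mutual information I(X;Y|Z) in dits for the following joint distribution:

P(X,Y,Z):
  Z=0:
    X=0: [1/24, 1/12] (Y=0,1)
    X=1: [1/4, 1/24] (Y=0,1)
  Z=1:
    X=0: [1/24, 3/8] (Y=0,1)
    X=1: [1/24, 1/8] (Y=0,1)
0.0284 dits

Conditional mutual information: I(X;Y|Z) = H(X|Z) + H(Y|Z) - H(X,Y|Z)

H(Z) = 0.2950
H(X,Z) = 0.5571 → H(X|Z) = 0.2621
H(Y,Z) = 0.5094 → H(Y|Z) = 0.2144
H(X,Y,Z) = 0.7431 → H(X,Y|Z) = 0.4481

I(X;Y|Z) = 0.2621 + 0.2144 - 0.4481 = 0.0284 dits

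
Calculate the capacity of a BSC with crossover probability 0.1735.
0.3344 bits

For a binary symmetric channel (BSC) with error probability p:
Capacity C = 1 - H(p) bits per symbol

where H(p) = -p log₂(p) - (1-p) log₂(1-p) is the binary entropy function.

H(0.1735) = 0.6656 bits
C = 1 - 0.6656 = 0.3344 bits per symbol

This means we can reliably transmit up to 0.3344 bits of information per channel use.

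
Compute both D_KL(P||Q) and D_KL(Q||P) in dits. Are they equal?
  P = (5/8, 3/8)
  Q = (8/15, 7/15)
D_KL(P||Q) = 0.0074, D_KL(Q||P) = 0.0076

KL divergence is not symmetric: D_KL(P||Q) ≠ D_KL(Q||P) in general.

D_KL(P||Q) = 0.0074 dits
D_KL(Q||P) = 0.0076 dits

No, they are not equal!

This asymmetry is why KL divergence is not a true distance metric.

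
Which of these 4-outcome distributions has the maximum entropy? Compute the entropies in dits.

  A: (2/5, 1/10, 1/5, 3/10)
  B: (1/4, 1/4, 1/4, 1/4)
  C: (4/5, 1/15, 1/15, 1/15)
B

For a discrete distribution over n outcomes, entropy is maximized by the uniform distribution.

Computing entropies:
H(A) = 0.5558 dits
H(B) = 0.6021 dits
H(C) = 0.3127 dits

The uniform distribution (where all probabilities equal 1/4) achieves the maximum entropy of log_10(4) = 0.6021 dits.

Distribution B has the highest entropy.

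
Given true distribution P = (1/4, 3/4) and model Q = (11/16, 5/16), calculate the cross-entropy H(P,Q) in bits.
1.3937 bits

Cross-entropy: H(P,Q) = -Σ p(x) log q(x)

Alternatively: H(P,Q) = H(P) + D_KL(P||Q)
H(P) = 0.8113 bits
D_KL(P||Q) = 0.5824 bits

H(P,Q) = 0.8113 + 0.5824 = 1.3937 bits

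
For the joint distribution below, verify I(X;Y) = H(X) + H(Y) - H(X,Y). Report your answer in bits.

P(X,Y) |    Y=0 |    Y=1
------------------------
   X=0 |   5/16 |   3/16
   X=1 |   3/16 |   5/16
I(X;Y) = 0.0456 bits

Mutual information has multiple equivalent forms:
- I(X;Y) = H(X) - H(X|Y)
- I(X;Y) = H(Y) - H(Y|X)
- I(X;Y) = H(X) + H(Y) - H(X,Y)

Computing all quantities:
H(X) = 1.0000, H(Y) = 1.0000, H(X,Y) = 1.9544
H(X|Y) = 0.9544, H(Y|X) = 0.9544

Verification:
H(X) - H(X|Y) = 1.0000 - 0.9544 = 0.0456
H(Y) - H(Y|X) = 1.0000 - 0.9544 = 0.0456
H(X) + H(Y) - H(X,Y) = 1.0000 + 1.0000 - 1.9544 = 0.0456

All forms give I(X;Y) = 0.0456 bits. ✓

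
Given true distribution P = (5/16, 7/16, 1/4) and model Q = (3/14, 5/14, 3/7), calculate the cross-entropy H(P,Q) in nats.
1.1437 nats

Cross-entropy: H(P,Q) = -Σ p(x) log q(x)

Alternatively: H(P,Q) = H(P) + D_KL(P||Q)
H(P) = 1.0717 nats
D_KL(P||Q) = 0.0719 nats

H(P,Q) = 1.0717 + 0.0719 = 1.1437 nats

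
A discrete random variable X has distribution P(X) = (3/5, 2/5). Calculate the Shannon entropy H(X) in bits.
0.9710 bits

Shannon entropy is H(X) = -Σ p(x) log p(x).

For P = (3/5, 2/5):
H = -3/5 × log_2(3/5) -2/5 × log_2(2/5)
H = 0.9710 bits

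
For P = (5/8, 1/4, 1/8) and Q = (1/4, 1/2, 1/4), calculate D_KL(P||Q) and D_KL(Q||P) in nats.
D_KL(P||Q) = 0.3128, D_KL(Q||P) = 0.2908

KL divergence is not symmetric: D_KL(P||Q) ≠ D_KL(Q||P) in general.

D_KL(P||Q) = 0.3128 nats
D_KL(Q||P) = 0.2908 nats

No, they are not equal!

This asymmetry is why KL divergence is not a true distance metric.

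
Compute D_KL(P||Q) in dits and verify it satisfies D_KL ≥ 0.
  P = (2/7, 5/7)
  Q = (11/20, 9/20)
0.0621 dits

KL divergence satisfies the Gibbs inequality: D_KL(P||Q) ≥ 0 for all distributions P, Q.

D_KL(P||Q) = Σ p(x) log(p(x)/q(x))
Term by term:
  x=0: 2/7 × log_10[(2/7)/(11/20)] = -0.0813
  x=1: 5/7 × log_10[(5/7)/(9/20)] = 0.1433
D_KL(P||Q) = 0.0621 dits

D_KL(P||Q) = 0.0621 ≥ 0 ✓

This non-negativity is a fundamental property: relative entropy cannot be negative because it measures how different Q is from P.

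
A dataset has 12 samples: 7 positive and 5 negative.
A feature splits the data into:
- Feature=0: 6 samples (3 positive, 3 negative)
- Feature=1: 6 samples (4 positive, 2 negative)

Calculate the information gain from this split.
0.0207 bits

Information Gain = H(Y) - H(Y|Feature)

Before split:
P(positive) = 7/12 = 0.5833
H(Y) = 0.9799 bits

After split:
Feature=0: H = 1.0000 bits (weight = 6/12)
Feature=1: H = 0.9183 bits (weight = 6/12)
H(Y|Feature) = (6/12)×1.0000 + (6/12)×0.9183 = 0.9591 bits

Information Gain = 0.9799 - 0.9591 = 0.0207 bits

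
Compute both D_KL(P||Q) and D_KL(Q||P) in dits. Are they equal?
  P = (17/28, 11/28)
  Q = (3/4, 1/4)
D_KL(P||Q) = 0.0214, D_KL(Q||P) = 0.0198

KL divergence is not symmetric: D_KL(P||Q) ≠ D_KL(Q||P) in general.

D_KL(P||Q) = 0.0214 dits
D_KL(Q||P) = 0.0198 dits

No, they are not equal!

This asymmetry is why KL divergence is not a true distance metric.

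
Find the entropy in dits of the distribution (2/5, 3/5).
0.2923 dits

Shannon entropy is H(X) = -Σ p(x) log p(x).

For P = (2/5, 3/5):
H = -2/5 × log_10(2/5) -3/5 × log_10(3/5)
H = 0.2923 dits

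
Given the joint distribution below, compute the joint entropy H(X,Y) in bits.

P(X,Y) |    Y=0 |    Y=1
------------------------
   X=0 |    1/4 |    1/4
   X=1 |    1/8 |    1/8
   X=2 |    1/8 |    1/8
2.5000 bits

Joint entropy is H(X,Y) = -Σ_{x,y} p(x,y) log p(x,y).

Summing over all non-zero entries:
H(X,Y) = -[1/4·log_2(1/4) + 1/4·log_2(1/4) + 1/8·log_2(1/8) + 1/8·log_2(1/8) + 1/8·log_2(1/8) + 1/8·log_2(1/8)]
H(X,Y) = 2.5000 bits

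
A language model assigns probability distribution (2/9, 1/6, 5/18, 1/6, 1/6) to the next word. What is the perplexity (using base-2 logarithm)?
4.8839

Perplexity is 2^H (or exp(H) for natural log).

First, H = -Σ p log p = 2.2880 bits
Perplexity = 2^2.2880 = 4.8839

Interpretation: The model's uncertainty is equivalent to choosing uniformly among 4.9 options.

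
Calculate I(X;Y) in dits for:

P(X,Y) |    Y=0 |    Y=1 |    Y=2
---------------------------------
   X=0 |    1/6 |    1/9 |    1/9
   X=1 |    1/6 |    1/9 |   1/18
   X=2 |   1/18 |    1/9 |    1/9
0.0172 dits

Mutual information: I(X;Y) = H(X) + H(Y) - H(X,Y)

Marginals:
P(X) = (7/18, 1/3, 5/18), H(X) = 0.4731 dits
P(Y) = (7/18, 1/3, 5/18), H(Y) = 0.4731 dits

Joint entropy: H(X,Y) = 0.9290 dits

I(X;Y) = 0.4731 + 0.4731 - 0.9290 = 0.0172 dits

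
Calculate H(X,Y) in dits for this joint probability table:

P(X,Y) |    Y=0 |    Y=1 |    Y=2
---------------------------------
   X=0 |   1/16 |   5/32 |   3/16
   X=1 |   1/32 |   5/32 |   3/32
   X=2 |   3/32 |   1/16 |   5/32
0.9045 dits

Joint entropy is H(X,Y) = -Σ_{x,y} p(x,y) log p(x,y).

Summing over all non-zero entries:
H(X,Y) = -[1/16·log_10(1/16) + 5/32·log_10(5/32) + 3/16·log_10(3/16) + 1/32·log_10(1/32) + 5/32·log_10(5/32) + 3/32·log_10(3/32) + 3/32·log_10(3/32) + 1/16·log_10(1/16) + 5/32·log_10(5/32)]
H(X,Y) = 0.9045 dits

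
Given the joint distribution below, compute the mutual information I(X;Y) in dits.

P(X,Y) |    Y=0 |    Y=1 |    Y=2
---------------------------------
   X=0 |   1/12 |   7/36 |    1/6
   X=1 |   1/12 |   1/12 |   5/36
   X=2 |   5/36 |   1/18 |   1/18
0.0251 dits

Mutual information: I(X;Y) = H(X) + H(Y) - H(X,Y)

Marginals:
P(X) = (4/9, 11/36, 1/4), H(X) = 0.4644 dits
P(Y) = (11/36, 1/3, 13/36), H(Y) = 0.4761 dits

Joint entropy: H(X,Y) = 0.9154 dits

I(X;Y) = 0.4644 + 0.4761 - 0.9154 = 0.0251 dits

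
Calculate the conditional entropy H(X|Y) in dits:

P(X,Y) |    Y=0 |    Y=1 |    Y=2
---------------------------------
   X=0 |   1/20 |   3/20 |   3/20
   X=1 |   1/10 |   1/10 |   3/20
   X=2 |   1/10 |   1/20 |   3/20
0.4610 dits

Using the chain rule: H(X|Y) = H(X,Y) - H(Y)

First, compute H(X,Y) = 0.9244 dits

Marginal P(Y) = (1/4, 3/10, 9/20)
H(Y) = 0.4634 dits

H(X|Y) = H(X,Y) - H(Y) = 0.9244 - 0.4634 = 0.4610 dits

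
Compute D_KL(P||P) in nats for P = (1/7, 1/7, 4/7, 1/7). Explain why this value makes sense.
0.0000 nats

KL divergence satisfies the Gibbs inequality: D_KL(P||Q) ≥ 0 for all distributions P, Q.

D_KL(P||Q) = Σ p(x) log(p(x)/q(x))
Each term is p(x) × log_e(p(x)/p(x)) = p(x) × log_e(1) = 0, so the sum is 0.
D_KL(P||Q) = 0.0000 nats

When P = Q, the KL divergence is exactly 0, as there is no 'divergence' between identical distributions.

This non-negativity is a fundamental property: relative entropy cannot be negative because it measures how different Q is from P.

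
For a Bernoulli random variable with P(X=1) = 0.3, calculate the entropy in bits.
0.8813 bits

The binary entropy function is:
H(p) = -p log(p) - (1-p) log(1-p)

H(0.3) = -0.3 × log_2(0.3) - 0.7 × log_2(0.7)
H(0.3) = 0.8813 bits

Note: Binary entropy is maximized at p=0.5 (H=1 bit) and minimized at p=0 or p=1 (H=0).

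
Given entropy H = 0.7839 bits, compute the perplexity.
1.7218

Perplexity is 2^H (or exp(H) for natural log).

H = 0.7839 bits
Perplexity = 2^0.7839 = 1.7218

Interpretation: The model's uncertainty is equivalent to choosing uniformly among 1.7 options.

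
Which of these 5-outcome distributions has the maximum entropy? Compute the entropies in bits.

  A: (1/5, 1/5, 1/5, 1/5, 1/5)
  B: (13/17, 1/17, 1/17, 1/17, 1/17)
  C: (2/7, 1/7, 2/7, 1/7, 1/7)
A

For a discrete distribution over n outcomes, entropy is maximized by the uniform distribution.

Computing entropies:
H(A) = 2.3219 bits
H(B) = 1.2577 bits
H(C) = 2.2359 bits

The uniform distribution (where all probabilities equal 1/5) achieves the maximum entropy of log_2(5) = 2.3219 bits.

Distribution A has the highest entropy.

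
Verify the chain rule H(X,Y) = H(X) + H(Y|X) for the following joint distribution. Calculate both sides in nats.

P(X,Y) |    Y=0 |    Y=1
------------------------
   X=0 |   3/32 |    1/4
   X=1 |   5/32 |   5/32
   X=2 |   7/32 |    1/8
H(X,Y) = 1.7410, H(X) = 1.0976, H(Y|X) = 0.6434 (all in nats)

Chain rule: H(X,Y) = H(X) + H(Y|X)

Left side — joint entropy directly:
H(X,Y) = -Σ p(x,y) log p(x,y) = 1.7410 nats

Right side — compute H(Y|X) from the conditional distributions:
P(X) = (11/32, 5/16, 11/32), so H(X) = 1.0976 nats
H(Y|X) = Σ_x P(X=x) · H(Y|X=x):
  P(Y|X=0) = (3/11, 8/11), H(Y|X=0) = 0.5860, weight P(X=0) = 11/32
  P(Y|X=1) = (1/2, 1/2), H(Y|X=1) = 0.6931, weight P(X=1) = 5/16
  P(Y|X=2) = (7/11, 4/11), H(Y|X=2) = 0.6555, weight P(X=2) = 11/32
H(Y|X) = 0.6434 nats

H(X) + H(Y|X) = 1.0976 + 0.6434 = 1.7410 nats

Both sides equal 1.7410 nats. ✓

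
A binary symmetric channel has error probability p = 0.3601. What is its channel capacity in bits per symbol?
0.0572 bits

For a binary symmetric channel (BSC) with error probability p:
Capacity C = 1 - H(p) bits per symbol

where H(p) = -p log₂(p) - (1-p) log₂(1-p) is the binary entropy function.

H(0.3601) = 0.9428 bits
C = 1 - 0.9428 = 0.0572 bits per symbol

This means we can reliably transmit up to 0.0572 bits of information per channel use.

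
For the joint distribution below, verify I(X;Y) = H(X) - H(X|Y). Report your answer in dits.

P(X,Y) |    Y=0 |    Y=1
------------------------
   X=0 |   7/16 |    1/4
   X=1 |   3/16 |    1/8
I(X;Y) = 0.0003 dits

Mutual information has multiple equivalent forms:
- I(X;Y) = H(X) - H(X|Y)
- I(X;Y) = H(Y) - H(Y|X)
- I(X;Y) = H(X) + H(Y) - H(X,Y)

Computing all quantities:
H(X) = 0.2697, H(Y) = 0.2873, H(X,Y) = 0.5568
H(X|Y) = 0.2695, H(Y|X) = 0.2871

Verification:
H(X) - H(X|Y) = 0.2697 - 0.2695 = 0.0003
H(Y) - H(Y|X) = 0.2873 - 0.2871 = 0.0003
H(X) + H(Y) - H(X,Y) = 0.2697 + 0.2873 - 0.5568 = 0.0003

All forms give I(X;Y) = 0.0003 dits. ✓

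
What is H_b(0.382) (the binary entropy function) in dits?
0.2888 dits

The binary entropy function is:
H(p) = -p log(p) - (1-p) log(1-p)

H(0.382) = -0.382 × log_10(0.382) - 0.618 × log_10(0.618)
H(0.382) = 0.2888 dits

Note: Binary entropy is maximized at p=0.5 (H=1 bit) and minimized at p=0 or p=1 (H=0).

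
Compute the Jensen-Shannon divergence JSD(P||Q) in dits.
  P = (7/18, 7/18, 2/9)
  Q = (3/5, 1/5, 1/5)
0.0118 dits

Jensen-Shannon divergence is:
JSD(P||Q) = 0.5 × D_KL(P||M) + 0.5 × D_KL(Q||M)
where M = 0.5 × (P + Q) is the mixture distribution.

M = 0.5 × (7/18, 7/18, 2/9) + 0.5 × (3/5, 1/5, 1/5) = (0.494444, 0.294444, 0.211111)

D_KL(P||M) = 0.0114 dits
D_KL(Q||M) = 0.0121 dits

JSD(P||Q) = 0.5 × 0.0114 + 0.5 × 0.0121 = 0.0118 dits

Unlike KL divergence, JSD is symmetric and bounded: 0 ≤ JSD ≤ log(2).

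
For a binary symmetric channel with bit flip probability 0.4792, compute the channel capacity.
0.0012 bits

For a binary symmetric channel (BSC) with error probability p:
Capacity C = 1 - H(p) bits per symbol

where H(p) = -p log₂(p) - (1-p) log₂(1-p) is the binary entropy function.

H(0.4792) = 0.9988 bits
C = 1 - 0.9988 = 0.0012 bits per symbol

This means we can reliably transmit up to 0.0012 bits of information per channel use.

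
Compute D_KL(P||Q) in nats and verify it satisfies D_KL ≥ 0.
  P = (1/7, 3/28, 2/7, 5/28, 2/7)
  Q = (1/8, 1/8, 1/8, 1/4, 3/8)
0.1010 nats

KL divergence satisfies the Gibbs inequality: D_KL(P||Q) ≥ 0 for all distributions P, Q.

D_KL(P||Q) = Σ p(x) log(p(x)/q(x))
Term by term:
  x=0: 1/7 × log_e[(1/7)/(1/8)] = 0.0191
  x=1: 3/28 × log_e[(3/28)/(1/8)] = -0.0165
  x=2: 2/7 × log_e[(2/7)/(1/8)] = 0.2362
  x=3: 5/28 × log_e[(5/28)/(1/4)] = -0.0601
  x=4: 2/7 × log_e[(2/7)/(3/8)] = -0.0777
D_KL(P||Q) = 0.1010 nats

D_KL(P||Q) = 0.1010 ≥ 0 ✓

This non-negativity is a fundamental property: relative entropy cannot be negative because it measures how different Q is from P.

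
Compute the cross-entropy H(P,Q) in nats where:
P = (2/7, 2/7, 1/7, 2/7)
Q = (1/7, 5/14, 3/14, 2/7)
1.4281 nats

Cross-entropy: H(P,Q) = -Σ p(x) log q(x)

Alternatively: H(P,Q) = H(P) + D_KL(P||Q)
H(P) = 1.3518 nats
D_KL(P||Q) = 0.0764 nats

H(P,Q) = 1.3518 + 0.0764 = 1.4281 nats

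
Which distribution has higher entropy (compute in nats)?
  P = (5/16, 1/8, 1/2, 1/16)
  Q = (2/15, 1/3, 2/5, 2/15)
Q

Computing entropies in nats:
H(P) = 1.1433
H(Q) = 1.2700

Distribution Q has higher entropy.

Intuition: The distribution closer to uniform (more spread out) has higher entropy.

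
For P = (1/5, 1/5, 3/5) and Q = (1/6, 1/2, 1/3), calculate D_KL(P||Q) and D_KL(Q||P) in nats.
D_KL(P||Q) = 0.2059, D_KL(Q||P) = 0.2318

KL divergence is not symmetric: D_KL(P||Q) ≠ D_KL(Q||P) in general.

D_KL(P||Q) = 0.2059 nats
D_KL(Q||P) = 0.2318 nats

No, they are not equal!

This asymmetry is why KL divergence is not a true distance metric.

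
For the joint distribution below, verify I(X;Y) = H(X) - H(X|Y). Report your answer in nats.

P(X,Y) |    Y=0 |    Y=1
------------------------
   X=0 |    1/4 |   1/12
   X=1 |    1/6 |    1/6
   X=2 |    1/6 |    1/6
I(X;Y) = 0.0297 nats

Mutual information has multiple equivalent forms:
- I(X;Y) = H(X) - H(X|Y)
- I(X;Y) = H(Y) - H(Y|X)
- I(X;Y) = H(X) + H(Y) - H(X,Y)

Computing all quantities:
H(X) = 1.0986, H(Y) = 0.6792, H(X,Y) = 1.7482
H(X|Y) = 1.0690, H(Y|X) = 0.6495

Verification:
H(X) - H(X|Y) = 1.0986 - 1.0690 = 0.0297
H(Y) - H(Y|X) = 0.6792 - 0.6495 = 0.0297
H(X) + H(Y) - H(X,Y) = 1.0986 + 0.6792 - 1.7482 = 0.0297

All forms give I(X;Y) = 0.0297 nats. ✓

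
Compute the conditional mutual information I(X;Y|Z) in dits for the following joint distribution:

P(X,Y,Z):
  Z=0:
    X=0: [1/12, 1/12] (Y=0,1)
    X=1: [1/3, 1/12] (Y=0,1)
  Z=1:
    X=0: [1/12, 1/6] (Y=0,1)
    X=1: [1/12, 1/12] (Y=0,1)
0.0133 dits

Conditional mutual information: I(X;Y|Z) = H(X|Z) + H(Y|Z) - H(X,Y|Z)

H(Z) = 0.2950
H(X,Z) = 0.5683 → H(X|Z) = 0.2734
H(Y,Z) = 0.5683 → H(Y|Z) = 0.2734
H(X,Y,Z) = 0.8283 → H(X,Y|Z) = 0.5334

I(X;Y|Z) = 0.2734 + 0.2734 - 0.5334 = 0.0133 dits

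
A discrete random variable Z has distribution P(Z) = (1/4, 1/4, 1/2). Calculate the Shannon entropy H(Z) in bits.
1.5000 bits

Shannon entropy is H(X) = -Σ p(x) log p(x).

For P = (1/4, 1/4, 1/2):
H = -1/4 × log_2(1/4) -1/4 × log_2(1/4) -1/2 × log_2(1/2)
H = 1.5000 bits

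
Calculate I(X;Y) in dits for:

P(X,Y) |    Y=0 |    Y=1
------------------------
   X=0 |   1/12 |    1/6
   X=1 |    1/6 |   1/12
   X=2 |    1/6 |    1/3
0.0185 dits

Mutual information: I(X;Y) = H(X) + H(Y) - H(X,Y)

Marginals:
P(X) = (1/4, 1/4, 1/2), H(X) = 0.4515 dits
P(Y) = (5/12, 7/12), H(Y) = 0.2950 dits

Joint entropy: H(X,Y) = 0.7280 dits

I(X;Y) = 0.4515 + 0.2950 - 0.7280 = 0.0185 dits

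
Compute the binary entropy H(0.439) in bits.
0.9892 bits

The binary entropy function is:
H(p) = -p log(p) - (1-p) log(1-p)

H(0.439) = -0.439 × log_2(0.439) - 0.561 × log_2(0.561)
H(0.439) = 0.9892 bits

Note: Binary entropy is maximized at p=0.5 (H=1 bit) and minimized at p=0 or p=1 (H=0).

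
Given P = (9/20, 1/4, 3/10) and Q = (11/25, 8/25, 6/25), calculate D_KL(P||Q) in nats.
0.0153 nats

KL divergence: D_KL(P||Q) = Σ p(x) log(p(x)/q(x))

Computing term by term:
  x=0: 9/20 × log_e[(9/20)/(11/25)] = 9/20 × 0.0225 = 0.0101
  x=1: 1/4 × log_e[(1/4)/(8/25)] = 1/4 × -0.2469 = -0.0617
  x=2: 3/10 × log_e[(3/10)/(6/25)] = 3/10 × 0.2231 = 0.0669

D_KL(P||Q) = 0.0153 nats

Note: KL divergence is always non-negative and equals 0 iff P = Q.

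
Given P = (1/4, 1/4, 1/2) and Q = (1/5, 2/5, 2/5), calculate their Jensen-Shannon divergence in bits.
0.0186 bits

Jensen-Shannon divergence is:
JSD(P||Q) = 0.5 × D_KL(P||M) + 0.5 × D_KL(Q||M)
where M = 0.5 × (P + Q) is the mixture distribution.

M = 0.5 × (1/4, 1/4, 1/2) + 0.5 × (1/5, 2/5, 2/5) = (9/40, 13/40, 9/20)

D_KL(P||M) = 0.0194 bits
D_KL(Q||M) = 0.0179 bits

JSD(P||Q) = 0.5 × 0.0194 + 0.5 × 0.0179 = 0.0186 bits

Unlike KL divergence, JSD is symmetric and bounded: 0 ≤ JSD ≤ log(2).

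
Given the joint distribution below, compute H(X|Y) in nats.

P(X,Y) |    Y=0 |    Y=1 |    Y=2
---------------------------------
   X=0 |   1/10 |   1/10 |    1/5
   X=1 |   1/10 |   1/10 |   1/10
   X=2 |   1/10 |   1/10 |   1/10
1.0751 nats

Using the chain rule: H(X|Y) = H(X,Y) - H(Y)

First, compute H(X,Y) = 2.1640 nats

Marginal P(Y) = (3/10, 3/10, 2/5)
H(Y) = 1.0889 nats

H(X|Y) = H(X,Y) - H(Y) = 2.1640 - 1.0889 = 1.0751 nats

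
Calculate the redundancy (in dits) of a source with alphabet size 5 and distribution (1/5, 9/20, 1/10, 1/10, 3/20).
0.0795 dits

Redundancy measures how far a source is from maximum entropy:
R = H_max - H(X)

Maximum entropy for 5 symbols: H_max = log_10(5) = 0.6990 dits
Actual entropy: H(X) = 0.6194 dits
Redundancy: R = 0.6990 - 0.6194 = 0.0795 dits

This redundancy represents potential for compression: the source could be compressed by 0.0795 dits per symbol.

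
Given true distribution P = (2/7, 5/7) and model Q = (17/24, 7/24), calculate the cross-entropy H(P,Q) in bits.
1.4119 bits

Cross-entropy: H(P,Q) = -Σ p(x) log q(x)

Alternatively: H(P,Q) = H(P) + D_KL(P||Q)
H(P) = 0.8631 bits
D_KL(P||Q) = 0.5487 bits

H(P,Q) = 0.8631 + 0.5487 = 1.4119 bits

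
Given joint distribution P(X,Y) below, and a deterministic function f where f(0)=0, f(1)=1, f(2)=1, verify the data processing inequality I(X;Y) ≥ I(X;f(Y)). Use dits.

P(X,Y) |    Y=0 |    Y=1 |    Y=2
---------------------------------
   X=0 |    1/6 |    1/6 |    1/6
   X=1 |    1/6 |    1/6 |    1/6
I(X;Y) = 0.0000, I(X;f(Y)) = 0.0000, inequality holds: 0.0000 ≥ 0.0000

Data Processing Inequality: For any Markov chain X → Y → Z, we have I(X;Y) ≥ I(X;Z).

Here Z = f(Y) is a deterministic function of Y, forming X → Y → Z.

Original I(X;Y) = 0.0000 dits

After applying f:
P(X,Z) where Z=f(Y):
- P(X,Z=0) = P(X,Y=0)
- P(X,Z=1) = P(X,Y=1) + P(X,Y=2)

I(X;Z) = I(X;f(Y)) = 0.0000 dits

Verification: 0.0000 ≥ 0.0000 ✓

Information cannot be created by processing; the function f can only lose information about X.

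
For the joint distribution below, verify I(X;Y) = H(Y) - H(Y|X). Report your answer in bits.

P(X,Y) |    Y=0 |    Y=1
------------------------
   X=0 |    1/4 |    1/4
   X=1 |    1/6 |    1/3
I(X;Y) = 0.0207 bits

Mutual information has multiple equivalent forms:
- I(X;Y) = H(X) - H(X|Y)
- I(X;Y) = H(Y) - H(Y|X)
- I(X;Y) = H(X) + H(Y) - H(X,Y)

Computing all quantities:
H(X) = 1.0000, H(Y) = 0.9799, H(X,Y) = 1.9591
H(X|Y) = 0.9793, H(Y|X) = 0.9591

Verification:
H(X) - H(X|Y) = 1.0000 - 0.9793 = 0.0207
H(Y) - H(Y|X) = 0.9799 - 0.9591 = 0.0207
H(X) + H(Y) - H(X,Y) = 1.0000 + 0.9799 - 1.9591 = 0.0207

All forms give I(X;Y) = 0.0207 bits. ✓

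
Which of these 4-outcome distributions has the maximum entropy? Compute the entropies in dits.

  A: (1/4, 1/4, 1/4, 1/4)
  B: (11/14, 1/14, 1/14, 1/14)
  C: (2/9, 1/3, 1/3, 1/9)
A

For a discrete distribution over n outcomes, entropy is maximized by the uniform distribution.

Computing entropies:
H(A) = 0.6021 dits
H(B) = 0.3279 dits
H(C) = 0.5693 dits

The uniform distribution (where all probabilities equal 1/4) achieves the maximum entropy of log_10(4) = 0.6021 dits.

Distribution A has the highest entropy.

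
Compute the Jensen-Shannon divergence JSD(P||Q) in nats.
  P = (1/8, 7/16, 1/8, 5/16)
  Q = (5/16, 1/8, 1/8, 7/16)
0.0720 nats

Jensen-Shannon divergence is:
JSD(P||Q) = 0.5 × D_KL(P||M) + 0.5 × D_KL(Q||M)
where M = 0.5 × (P + Q) is the mixture distribution.

M = 0.5 × (1/8, 7/16, 1/8, 5/16) + 0.5 × (5/16, 1/8, 1/8, 7/16) = (7/32, 9/32, 1/8, 3/8)

D_KL(P||M) = 0.0664 nats
D_KL(Q||M) = 0.0775 nats

JSD(P||Q) = 0.5 × 0.0664 + 0.5 × 0.0775 = 0.0720 nats

Unlike KL divergence, JSD is symmetric and bounded: 0 ≤ JSD ≤ log(2).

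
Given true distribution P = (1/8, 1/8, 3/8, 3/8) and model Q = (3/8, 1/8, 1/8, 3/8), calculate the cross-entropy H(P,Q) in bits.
2.2075 bits

Cross-entropy: H(P,Q) = -Σ p(x) log q(x)

Alternatively: H(P,Q) = H(P) + D_KL(P||Q)
H(P) = 1.8113 bits
D_KL(P||Q) = 0.3962 bits

H(P,Q) = 1.8113 + 0.3962 = 2.2075 bits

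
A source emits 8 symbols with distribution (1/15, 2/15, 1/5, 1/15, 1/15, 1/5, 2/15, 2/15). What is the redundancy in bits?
0.1271 bits

Redundancy measures how far a source is from maximum entropy:
R = H_max - H(X)

Maximum entropy for 8 symbols: H_max = log_2(8) = 3.0000 bits
Actual entropy: H(X) = 2.8729 bits
Redundancy: R = 3.0000 - 2.8729 = 0.1271 bits

This redundancy represents potential for compression: the source could be compressed by 0.1271 bits per symbol.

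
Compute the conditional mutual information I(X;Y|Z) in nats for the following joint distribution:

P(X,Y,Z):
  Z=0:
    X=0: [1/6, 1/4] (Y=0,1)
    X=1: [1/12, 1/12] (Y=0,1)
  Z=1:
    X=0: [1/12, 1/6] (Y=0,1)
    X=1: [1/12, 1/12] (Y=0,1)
0.0082 nats

Conditional mutual information: I(X;Y|Z) = H(X|Z) + H(Y|Z) - H(X,Y|Z)

H(Z) = 0.6792
H(X,Z) = 1.3086 → H(X|Z) = 0.6294
H(Y,Z) = 1.3580 → H(Y|Z) = 0.6788
H(X,Y,Z) = 1.9792 → H(X,Y|Z) = 1.3000

I(X;Y|Z) = 0.6294 + 0.6788 - 1.3000 = 0.0082 nats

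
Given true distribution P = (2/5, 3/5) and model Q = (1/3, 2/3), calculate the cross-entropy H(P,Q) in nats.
0.6827 nats

Cross-entropy: H(P,Q) = -Σ p(x) log q(x)

Alternatively: H(P,Q) = H(P) + D_KL(P||Q)
H(P) = 0.6730 nats
D_KL(P||Q) = 0.0097 nats

H(P,Q) = 0.6730 + 0.0097 = 0.6827 nats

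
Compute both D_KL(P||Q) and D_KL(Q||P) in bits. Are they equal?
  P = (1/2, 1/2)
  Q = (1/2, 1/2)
D_KL(P||Q) = 0.0000, D_KL(Q||P) = 0.0000

KL divergence is not symmetric: D_KL(P||Q) ≠ D_KL(Q||P) in general.

D_KL(P||Q) = 0.0000 bits
D_KL(Q||P) = 0.0000 bits

In this case they happen to be equal (to 4 decimal places).

This asymmetry is why KL divergence is not a true distance metric.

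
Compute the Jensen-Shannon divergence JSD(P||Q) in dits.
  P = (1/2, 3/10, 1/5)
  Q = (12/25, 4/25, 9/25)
0.0098 dits

Jensen-Shannon divergence is:
JSD(P||Q) = 0.5 × D_KL(P||M) + 0.5 × D_KL(Q||M)
where M = 0.5 × (P + Q) is the mixture distribution.

M = 0.5 × (1/2, 3/10, 1/5) + 0.5 × (12/25, 4/25, 9/25) = (0.49, 0.23, 7/25)

D_KL(P||M) = 0.0098 dits
D_KL(Q||M) = 0.0098 dits

JSD(P||Q) = 0.5 × 0.0098 + 0.5 × 0.0098 = 0.0098 dits

Unlike KL divergence, JSD is symmetric and bounded: 0 ≤ JSD ≤ log(2).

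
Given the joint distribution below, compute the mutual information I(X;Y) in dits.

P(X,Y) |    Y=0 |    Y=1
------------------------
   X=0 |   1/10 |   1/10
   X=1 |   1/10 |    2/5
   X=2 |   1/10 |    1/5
0.0135 dits

Mutual information: I(X;Y) = H(X) + H(Y) - H(X,Y)

Marginals:
P(X) = (1/5, 1/2, 3/10), H(X) = 0.4472 dits
P(Y) = (3/10, 7/10), H(Y) = 0.2653 dits

Joint entropy: H(X,Y) = 0.6990 dits

I(X;Y) = 0.4472 + 0.2653 - 0.6990 = 0.0135 dits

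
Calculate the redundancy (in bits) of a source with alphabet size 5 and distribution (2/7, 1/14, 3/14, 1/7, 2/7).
0.1399 bits

Redundancy measures how far a source is from maximum entropy:
R = H_max - H(X)

Maximum entropy for 5 symbols: H_max = log_2(5) = 2.3219 bits
Actual entropy: H(X) = 2.1820 bits
Redundancy: R = 2.3219 - 2.1820 = 0.1399 bits

This redundancy represents potential for compression: the source could be compressed by 0.1399 bits per symbol.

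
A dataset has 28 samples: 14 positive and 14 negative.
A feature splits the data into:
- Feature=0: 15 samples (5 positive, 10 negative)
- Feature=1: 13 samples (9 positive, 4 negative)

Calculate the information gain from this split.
0.0946 bits

Information Gain = H(Y) - H(Y|Feature)

Before split:
P(positive) = 14/28 = 0.5000
H(Y) = 1.0000 bits

After split:
Feature=0: H = 0.9183 bits (weight = 15/28)
Feature=1: H = 0.8905 bits (weight = 13/28)
H(Y|Feature) = (15/28)×0.9183 + (13/28)×0.8905 = 0.9054 bits

Information Gain = 1.0000 - 0.9054 = 0.0946 bits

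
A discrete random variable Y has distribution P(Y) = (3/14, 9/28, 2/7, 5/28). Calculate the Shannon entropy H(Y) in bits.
1.9628 bits

Shannon entropy is H(X) = -Σ p(x) log p(x).

For P = (3/14, 9/28, 2/7, 5/28):
H = -3/14 × log_2(3/14) -9/28 × log_2(9/28) -2/7 × log_2(2/7) -5/28 × log_2(5/28)
H = 1.9628 bits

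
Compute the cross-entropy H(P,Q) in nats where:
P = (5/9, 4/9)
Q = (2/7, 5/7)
0.8455 nats

Cross-entropy: H(P,Q) = -Σ p(x) log q(x)

Alternatively: H(P,Q) = H(P) + D_KL(P||Q)
H(P) = 0.6870 nats
D_KL(P||Q) = 0.1586 nats

H(P,Q) = 0.6870 + 0.1586 = 0.8455 nats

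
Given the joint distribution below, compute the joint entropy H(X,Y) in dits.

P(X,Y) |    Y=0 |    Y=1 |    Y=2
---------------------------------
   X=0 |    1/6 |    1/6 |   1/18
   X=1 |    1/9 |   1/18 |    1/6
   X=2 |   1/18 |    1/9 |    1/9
0.9164 dits

Joint entropy is H(X,Y) = -Σ_{x,y} p(x,y) log p(x,y).

Summing over all non-zero entries:
H(X,Y) = -[1/6·log_10(1/6) + 1/6·log_10(1/6) + 1/18·log_10(1/18) + 1/9·log_10(1/9) + 1/18·log_10(1/18) + 1/6·log_10(1/6) + 1/18·log_10(1/18) + 1/9·log_10(1/9) + 1/9·log_10(1/9)]
H(X,Y) = 0.9164 dits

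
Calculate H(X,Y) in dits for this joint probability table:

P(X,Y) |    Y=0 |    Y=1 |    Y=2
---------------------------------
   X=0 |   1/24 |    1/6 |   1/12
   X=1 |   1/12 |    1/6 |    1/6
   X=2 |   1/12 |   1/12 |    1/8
0.9192 dits

Joint entropy is H(X,Y) = -Σ_{x,y} p(x,y) log p(x,y).

Summing over all non-zero entries:
H(X,Y) = -[1/24·log_10(1/24) + 1/6·log_10(1/6) + 1/12·log_10(1/12) + 1/12·log_10(1/12) + 1/6·log_10(1/6) + 1/6·log_10(1/6) + 1/12·log_10(1/12) + 1/12·log_10(1/12) + 1/8·log_10(1/8)]
H(X,Y) = 0.9192 dits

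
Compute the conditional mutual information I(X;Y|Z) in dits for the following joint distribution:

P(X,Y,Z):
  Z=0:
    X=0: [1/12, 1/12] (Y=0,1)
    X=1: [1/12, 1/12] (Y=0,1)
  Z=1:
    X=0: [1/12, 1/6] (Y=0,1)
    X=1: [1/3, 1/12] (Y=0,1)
0.0319 dits

Conditional mutual information: I(X;Y|Z) = H(X|Z) + H(Y|Z) - H(X,Y|Z)

H(Z) = 0.2764
H(X,Z) = 0.5683 → H(X|Z) = 0.2919
H(Y,Z) = 0.5683 → H(Y|Z) = 0.2919
H(X,Y,Z) = 0.8283 → H(X,Y|Z) = 0.5519

I(X;Y|Z) = 0.2919 + 0.2919 - 0.5519 = 0.0319 dits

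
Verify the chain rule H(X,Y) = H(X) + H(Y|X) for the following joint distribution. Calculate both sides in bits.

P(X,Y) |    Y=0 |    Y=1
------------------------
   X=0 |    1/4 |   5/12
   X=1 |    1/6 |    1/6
H(X,Y) = 1.8879, H(X) = 0.9183, H(Y|X) = 0.9696 (all in bits)

Chain rule: H(X,Y) = H(X) + H(Y|X)

Left side — joint entropy directly:
H(X,Y) = -Σ p(x,y) log p(x,y) = 1.8879 bits

Right side — compute H(Y|X) from the conditional distributions:
P(X) = (2/3, 1/3), so H(X) = 0.9183 bits
H(Y|X) = Σ_x P(X=x) · H(Y|X=x):
  P(Y|X=0) = (3/8, 5/8), H(Y|X=0) = 0.9544, weight P(X=0) = 2/3
  P(Y|X=1) = (1/2, 1/2), H(Y|X=1) = 1.0000, weight P(X=1) = 1/3
H(Y|X) = 0.9696 bits

H(X) + H(Y|X) = 0.9183 + 0.9696 = 1.8879 bits

Both sides equal 1.8879 bits. ✓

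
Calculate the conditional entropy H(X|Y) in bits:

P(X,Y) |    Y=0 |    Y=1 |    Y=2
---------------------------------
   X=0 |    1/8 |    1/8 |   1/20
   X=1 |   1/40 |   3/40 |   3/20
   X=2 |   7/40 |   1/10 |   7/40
1.4235 bits

Using the chain rule: H(X|Y) = H(X,Y) - H(Y)

First, compute H(X,Y) = 3.0023 bits

Marginal P(Y) = (13/40, 3/10, 3/8)
H(Y) = 1.5787 bits

H(X|Y) = H(X,Y) - H(Y) = 3.0023 - 1.5787 = 1.4235 bits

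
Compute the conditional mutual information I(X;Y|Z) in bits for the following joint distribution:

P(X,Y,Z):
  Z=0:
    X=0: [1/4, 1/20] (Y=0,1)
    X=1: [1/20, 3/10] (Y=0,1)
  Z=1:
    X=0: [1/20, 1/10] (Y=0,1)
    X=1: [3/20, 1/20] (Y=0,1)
0.2900 bits

Conditional mutual information: I(X;Y|Z) = H(X|Z) + H(Y|Z) - H(X,Y|Z)

H(Z) = 0.9341
H(X,Z) = 1.9261 → H(X|Z) = 0.9921
H(Y,Z) = 1.9261 → H(Y|Z) = 0.9921
H(X,Y,Z) = 2.6282 → H(X,Y|Z) = 1.6941

I(X;Y|Z) = 0.9921 + 0.9921 - 1.6941 = 0.2900 bits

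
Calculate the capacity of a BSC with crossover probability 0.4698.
0.0026 bits

For a binary symmetric channel (BSC) with error probability p:
Capacity C = 1 - H(p) bits per symbol

where H(p) = -p log₂(p) - (1-p) log₂(1-p) is the binary entropy function.

H(0.4698) = 0.9974 bits
C = 1 - 0.9974 = 0.0026 bits per symbol

This means we can reliably transmit up to 0.0026 bits of information per channel use.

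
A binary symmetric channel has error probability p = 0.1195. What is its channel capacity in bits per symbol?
0.4721 bits

For a binary symmetric channel (BSC) with error probability p:
Capacity C = 1 - H(p) bits per symbol

where H(p) = -p log₂(p) - (1-p) log₂(1-p) is the binary entropy function.

H(0.1195) = 0.5279 bits
C = 1 - 0.5279 = 0.4721 bits per symbol

This means we can reliably transmit up to 0.4721 bits of information per channel use.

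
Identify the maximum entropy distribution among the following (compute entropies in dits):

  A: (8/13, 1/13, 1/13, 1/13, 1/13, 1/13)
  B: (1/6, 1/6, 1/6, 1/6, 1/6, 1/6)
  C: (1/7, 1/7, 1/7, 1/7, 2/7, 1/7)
B

For a discrete distribution over n outcomes, entropy is maximized by the uniform distribution.

Computing entropies:
H(A) = 0.5582 dits
H(B) = 0.7782 dits
H(C) = 0.7591 dits

The uniform distribution (where all probabilities equal 1/6) achieves the maximum entropy of log_10(6) = 0.7782 dits.

Distribution B has the highest entropy.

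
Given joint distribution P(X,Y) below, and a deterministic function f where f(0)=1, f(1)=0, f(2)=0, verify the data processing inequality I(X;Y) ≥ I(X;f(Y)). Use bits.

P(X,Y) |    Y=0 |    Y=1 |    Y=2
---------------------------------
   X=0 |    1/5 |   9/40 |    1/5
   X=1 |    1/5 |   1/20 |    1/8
I(X;Y) = 0.0539, I(X;f(Y)) = 0.0319, inequality holds: 0.0539 ≥ 0.0319

Data Processing Inequality: For any Markov chain X → Y → Z, we have I(X;Y) ≥ I(X;Z).

Here Z = f(Y) is a deterministic function of Y, forming X → Y → Z.

Original I(X;Y) = 0.0539 bits

After applying f:
P(X,Z) where Z=f(Y):
- P(X,Z=0) = P(X,Y=1) + P(X,Y=2)
- P(X,Z=1) = P(X,Y=0)

I(X;Z) = I(X;f(Y)) = 0.0319 bits

Verification: 0.0539 ≥ 0.0319 ✓

Information cannot be created by processing; the function f can only lose information about X.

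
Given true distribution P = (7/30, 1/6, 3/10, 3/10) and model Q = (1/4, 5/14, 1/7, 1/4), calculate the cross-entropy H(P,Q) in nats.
1.4947 nats

Cross-entropy: H(P,Q) = -Σ p(x) log q(x)

Alternatively: H(P,Q) = H(P) + D_KL(P||Q)
H(P) = 1.3606 nats
D_KL(P||Q) = 0.1342 nats

H(P,Q) = 1.3606 + 0.1342 = 1.4947 nats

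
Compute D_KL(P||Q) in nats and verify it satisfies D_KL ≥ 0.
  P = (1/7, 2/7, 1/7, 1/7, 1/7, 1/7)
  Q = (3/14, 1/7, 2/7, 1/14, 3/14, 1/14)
0.1812 nats

KL divergence satisfies the Gibbs inequality: D_KL(P||Q) ≥ 0 for all distributions P, Q.

D_KL(P||Q) = Σ p(x) log(p(x)/q(x))
Term by term:
  x=0: 1/7 × log_e[(1/7)/(3/14)] = -0.0579
  x=1: 2/7 × log_e[(2/7)/(1/7)] = 0.1980
  x=2: 1/7 × log_e[(1/7)/(2/7)] = -0.0990
  x=3: 1/7 × log_e[(1/7)/(1/14)] = 0.0990
  x=4: 1/7 × log_e[(1/7)/(3/14)] = -0.0579
  x=5: 1/7 × log_e[(1/7)/(1/14)] = 0.0990
D_KL(P||Q) = 0.1812 nats

D_KL(P||Q) = 0.1812 ≥ 0 ✓

This non-negativity is a fundamental property: relative entropy cannot be negative because it measures how different Q is from P.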